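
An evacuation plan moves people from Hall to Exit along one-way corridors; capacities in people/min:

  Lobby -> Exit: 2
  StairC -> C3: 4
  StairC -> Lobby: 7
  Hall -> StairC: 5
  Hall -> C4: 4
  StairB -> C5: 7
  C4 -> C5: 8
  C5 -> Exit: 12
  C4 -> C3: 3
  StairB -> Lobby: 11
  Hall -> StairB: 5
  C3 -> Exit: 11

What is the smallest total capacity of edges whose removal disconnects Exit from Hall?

14

Augment Hall→C4→C3→Exit: bottleneck 3, flow now 3.
Augment Hall→C4→C5→Exit: bottleneck 1, flow now 4.
Augment Hall→StairB→C5→Exit: bottleneck 5, flow now 9.
Augment Hall→StairC→C3→Exit: bottleneck 4, flow now 13.
Augment Hall→StairC→Lobby→Exit: bottleneck 1, flow now 14.
No augmenting path remains; maximum flow = 14.
By max-flow min-cut, the minimum cut capacity equals the max flow.
In the residual graph, reachable from Hall: {Hall}.
Min-cut edges: Hall→C4 (4), Hall→StairB (5), Hall→StairC (5); capacity 4 + 5 + 5 = 14.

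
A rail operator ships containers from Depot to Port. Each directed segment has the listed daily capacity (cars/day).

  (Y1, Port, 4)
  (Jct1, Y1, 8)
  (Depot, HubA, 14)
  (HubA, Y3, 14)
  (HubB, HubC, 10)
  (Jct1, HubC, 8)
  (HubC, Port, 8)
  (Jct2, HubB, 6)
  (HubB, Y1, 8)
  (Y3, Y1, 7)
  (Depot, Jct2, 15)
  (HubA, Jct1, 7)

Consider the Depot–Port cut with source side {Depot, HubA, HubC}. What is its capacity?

44

Edges leaving {Depot, HubA, HubC}: Depot→Jct2 (15), HubA→Y3 (14), HubA→Jct1 (7), HubC→Port (8).
Cut capacity = 15 + 14 + 7 + 8 = 44.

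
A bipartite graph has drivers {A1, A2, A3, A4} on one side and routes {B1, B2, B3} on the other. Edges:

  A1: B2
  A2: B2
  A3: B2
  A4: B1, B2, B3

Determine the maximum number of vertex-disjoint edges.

Unit-capacity flow: source→left, listed edges, right→sink; max matching = max flow.
Augmenting path A1→B2 (+1); matched 1.
Augmenting path A4→B1 (+1); matched 2.
No augmenting path remains; maximum matching = 2.
König certificate: {A4, B2} is a vertex cover of size 2 (every listed pair touches it), so no matching can be larger.

2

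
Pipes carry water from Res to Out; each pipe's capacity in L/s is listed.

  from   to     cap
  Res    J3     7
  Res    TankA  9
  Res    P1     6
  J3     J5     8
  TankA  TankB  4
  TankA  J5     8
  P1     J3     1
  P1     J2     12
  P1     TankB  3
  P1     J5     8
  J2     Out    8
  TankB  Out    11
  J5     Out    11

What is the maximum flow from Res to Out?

Augment Res→J3→J5→Out: bottleneck 7, flow now 7.
Augment Res→TankA→TankB→Out: bottleneck 4, flow now 11.
Augment Res→TankA→J5→Out: bottleneck 4, flow now 15.
Augment Res→P1→J2→Out: bottleneck 6, flow now 21.
No augmenting path remains; maximum flow = 21.
In the residual graph, reachable from Res: {Res, J3, TankA, J5}.
Min-cut edges: Res→P1 (6), TankA→TankB (4), J5→Out (11); capacity 6 + 4 + 11 = 21.
This cut is saturated, so no flow can exceed 21.

21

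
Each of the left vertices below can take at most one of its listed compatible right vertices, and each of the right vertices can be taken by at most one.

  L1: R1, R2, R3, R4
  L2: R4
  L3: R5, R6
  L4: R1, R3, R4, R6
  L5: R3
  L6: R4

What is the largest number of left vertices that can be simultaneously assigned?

Unit-capacity flow: source→left, listed edges, right→sink; max matching = max flow.
Augmenting path L1→R1 (+1); matched 1.
Augmenting path L2→R4 (+1); matched 2.
Augmenting path L3→R5 (+1); matched 3.
Augmenting path L4→R3 (+1); matched 4.
Augmenting path L5→R3→L4→R6 (+1); matched 5.
No augmenting path remains; maximum matching = 5.
König certificate: {L1, L3, L4, L5, R4} is a vertex cover of size 5 (every listed pair touches it), so no matching can be larger.

5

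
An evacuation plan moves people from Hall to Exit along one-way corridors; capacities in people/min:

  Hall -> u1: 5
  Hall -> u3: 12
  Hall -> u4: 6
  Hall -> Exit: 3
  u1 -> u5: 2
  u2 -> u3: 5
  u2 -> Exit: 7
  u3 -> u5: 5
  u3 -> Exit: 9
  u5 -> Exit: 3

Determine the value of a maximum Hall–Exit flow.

Augment Hall→Exit: bottleneck 3, flow now 3.
Augment Hall→u3→Exit: bottleneck 9, flow now 12.
Augment Hall→u1→u5→Exit: bottleneck 2, flow now 14.
Augment Hall→u3→u5→Exit: bottleneck 1, flow now 15.
No augmenting path remains; maximum flow = 15.
In the residual graph, reachable from Hall: {Hall, u1, u3, u4, u5}.
Min-cut edges: Hall→Exit (3), u3→Exit (9), u5→Exit (3); capacity 3 + 9 + 3 = 15.
This cut is saturated, so no flow can exceed 15.

15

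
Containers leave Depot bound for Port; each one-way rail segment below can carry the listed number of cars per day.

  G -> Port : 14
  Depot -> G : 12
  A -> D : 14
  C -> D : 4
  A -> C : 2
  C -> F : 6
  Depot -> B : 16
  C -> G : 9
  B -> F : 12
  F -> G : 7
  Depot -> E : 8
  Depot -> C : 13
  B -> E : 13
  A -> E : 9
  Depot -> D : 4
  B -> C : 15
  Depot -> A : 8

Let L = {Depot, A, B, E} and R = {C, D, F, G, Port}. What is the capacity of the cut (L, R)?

Edges leaving {Depot, A, B, E}: Depot→C (13), Depot→D (4), Depot→G (12), A→C (2), A→D (14), B→C (15), B→F (12).
Cut capacity = 13 + 4 + 12 + 2 + 14 + 15 + 12 = 72.

72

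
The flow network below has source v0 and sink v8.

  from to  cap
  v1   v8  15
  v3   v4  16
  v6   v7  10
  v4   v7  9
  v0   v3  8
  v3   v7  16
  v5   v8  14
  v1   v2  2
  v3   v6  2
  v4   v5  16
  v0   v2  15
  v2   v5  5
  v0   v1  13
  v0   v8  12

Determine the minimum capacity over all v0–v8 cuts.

Augment v0→v8: bottleneck 12, flow now 12.
Augment v0→v1→v8: bottleneck 13, flow now 25.
Augment v0→v2→v5→v8: bottleneck 5, flow now 30.
Augment v0→v3→v4→v5→v8: bottleneck 8, flow now 38.
No augmenting path remains; maximum flow = 38.
By max-flow min-cut, the minimum cut capacity equals the max flow.
In the residual graph, reachable from v0: {v0, v2}.
Min-cut edges: v0→v1 (13), v0→v3 (8), v0→v8 (12), v2→v5 (5); capacity 13 + 8 + 12 + 5 = 38.

38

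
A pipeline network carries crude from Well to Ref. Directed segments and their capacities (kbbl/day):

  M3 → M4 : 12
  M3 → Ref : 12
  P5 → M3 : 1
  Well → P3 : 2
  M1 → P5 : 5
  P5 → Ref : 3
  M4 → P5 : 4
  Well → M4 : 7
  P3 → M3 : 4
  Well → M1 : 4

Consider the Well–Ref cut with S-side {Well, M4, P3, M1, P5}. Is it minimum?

No — its capacity is 8, but the minimum cut has capacity 6.

Given cut capacity: 4 + 1 + 3 = 8.
Augment Well→M4→P5→Ref: bottleneck 3, flow now 3.
Augment Well→P3→M3→Ref: bottleneck 2, flow now 5.
Augment Well→M4→P5→M3→Ref: bottleneck 1, flow now 6.
No augmenting path remains; maximum flow = 6.
In the residual graph, reachable from Well: {Well, M4, M1, P5}.
Min-cut edges: Well→P3 (2), P5→M3 (1), P5→Ref (3); capacity 2 + 1 + 3 = 6.
Cut capacity 8 exceeds the max flow 6, so it is not minimum.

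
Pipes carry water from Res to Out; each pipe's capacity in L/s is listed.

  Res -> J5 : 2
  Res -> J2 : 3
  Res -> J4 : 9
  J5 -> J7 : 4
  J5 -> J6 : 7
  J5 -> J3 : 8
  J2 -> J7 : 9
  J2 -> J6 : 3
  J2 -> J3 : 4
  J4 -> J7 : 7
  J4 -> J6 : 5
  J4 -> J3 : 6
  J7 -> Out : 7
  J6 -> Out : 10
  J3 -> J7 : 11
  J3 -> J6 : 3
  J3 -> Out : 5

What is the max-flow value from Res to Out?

Augment Res→J5→J7→Out: bottleneck 2, flow now 2.
Augment Res→J2→J7→Out: bottleneck 3, flow now 5.
Augment Res→J4→J7→Out: bottleneck 2, flow now 7.
Augment Res→J4→J6→Out: bottleneck 5, flow now 12.
Augment Res→J4→J3→Out: bottleneck 2, flow now 14.
No augmenting path remains; maximum flow = 14.
In the residual graph, reachable from Res: {Res}.
Min-cut edges: Res→J5 (2), Res→J2 (3), Res→J4 (9); capacity 2 + 3 + 9 = 14.
This cut is saturated, so no flow can exceed 14.

14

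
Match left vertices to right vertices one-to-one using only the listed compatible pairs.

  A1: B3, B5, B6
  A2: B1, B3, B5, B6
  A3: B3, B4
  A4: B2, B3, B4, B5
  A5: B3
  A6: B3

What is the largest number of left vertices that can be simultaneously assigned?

5

Unit-capacity flow: source→left, listed edges, right→sink; max matching = max flow.
Augmenting path A1→B3 (+1); matched 1.
Augmenting path A2→B1 (+1); matched 2.
Augmenting path A3→B4 (+1); matched 3.
Augmenting path A4→B2 (+1); matched 4.
Augmenting path A5→B3→A1→B5 (+1); matched 5.
No augmenting path remains; maximum matching = 5.
König certificate: {A1, A2, A3, A4, B3} is a vertex cover of size 5 (every listed pair touches it), so no matching can be larger.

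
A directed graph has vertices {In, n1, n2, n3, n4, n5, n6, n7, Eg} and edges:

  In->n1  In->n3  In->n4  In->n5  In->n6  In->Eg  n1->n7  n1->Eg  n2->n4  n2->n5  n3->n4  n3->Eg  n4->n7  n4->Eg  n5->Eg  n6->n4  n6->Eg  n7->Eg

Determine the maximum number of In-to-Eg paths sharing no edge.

6

Assign every edge capacity 1; by Menger, the answer equals the max flow.
Path In→Eg (+1); total 1.
Path In→n1→Eg (+1); total 2.
Path In→n3→Eg (+1); total 3.
Path In→n4→Eg (+1); total 4.
Path In→n5→Eg (+1); total 5.
Path In→n6→Eg (+1); total 6.
No residual In→Eg path; max flow = 6.
Certifying cut of size 6: {In→Eg, In→n1, In→n3, In→n4, In→n5, In→n6}.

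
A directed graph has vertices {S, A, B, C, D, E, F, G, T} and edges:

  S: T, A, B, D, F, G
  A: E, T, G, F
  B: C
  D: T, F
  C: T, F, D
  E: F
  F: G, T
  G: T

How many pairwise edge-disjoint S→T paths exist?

Assign every edge capacity 1; by Menger, the answer equals the max flow.
Path S→T (+1); total 1.
Path S→A→T (+1); total 2.
Path S→D→T (+1); total 3.
Path S→F→T (+1); total 4.
Path S→G→T (+1); total 5.
Path S→B→C→T (+1); total 6.
No residual S→T path; max flow = 6.
Certifying cut of size 6: {S→A, S→B, S→D, S→F, S→G, S→T}.

6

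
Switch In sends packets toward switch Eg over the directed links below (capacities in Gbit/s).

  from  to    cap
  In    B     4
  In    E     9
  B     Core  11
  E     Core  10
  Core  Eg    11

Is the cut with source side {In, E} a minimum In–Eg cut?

No — its capacity is 14, but the minimum cut has capacity 11.

Given cut capacity: 4 + 10 = 14.
Augment In→B→Core→Eg: bottleneck 4, flow now 4.
Augment In→E→Core→Eg: bottleneck 7, flow now 11.
No augmenting path remains; maximum flow = 11.
In the residual graph, reachable from In: {In, B, E, Core}.
Min-cut edges: Core→Eg (11); capacity 11 = 11.
Cut capacity 14 exceeds the max flow 11, so it is not minimum.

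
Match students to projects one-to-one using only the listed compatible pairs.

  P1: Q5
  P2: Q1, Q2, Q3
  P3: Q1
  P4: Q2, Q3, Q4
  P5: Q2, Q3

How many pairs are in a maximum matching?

Unit-capacity flow: source→left, listed edges, right→sink; max matching = max flow.
Augmenting path P1→Q5 (+1); matched 1.
Augmenting path P2→Q1 (+1); matched 2.
Augmenting path P4→Q2 (+1); matched 3.
Augmenting path P5→Q3 (+1); matched 4.
Augmenting path P3→Q1→P2→Q2→P4→Q4 (+1); matched 5.
No augmenting path remains; maximum matching = 5.
König certificate: {P1, P2, P3, P4, P5} is a vertex cover of size 5 (every listed pair touches it), so no matching can be larger.

5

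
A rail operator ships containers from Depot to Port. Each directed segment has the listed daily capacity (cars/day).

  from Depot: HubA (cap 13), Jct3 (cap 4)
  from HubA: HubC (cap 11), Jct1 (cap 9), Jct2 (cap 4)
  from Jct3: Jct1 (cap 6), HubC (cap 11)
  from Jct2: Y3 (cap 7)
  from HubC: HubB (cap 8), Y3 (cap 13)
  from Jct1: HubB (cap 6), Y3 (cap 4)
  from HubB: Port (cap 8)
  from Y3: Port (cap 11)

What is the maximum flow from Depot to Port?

Augment Depot→HubA→Jct2→Y3→Port: bottleneck 4, flow now 4.
Augment Depot→HubA→HubC→HubB→Port: bottleneck 8, flow now 12.
Augment Depot→HubA→HubC→Y3→Port: bottleneck 1, flow now 13.
Augment Depot→Jct3→HubC→Y3→Port: bottleneck 4, flow now 17.
No augmenting path remains; maximum flow = 17.
In the residual graph, reachable from Depot: {Depot}.
Min-cut edges: Depot→HubA (13), Depot→Jct3 (4); capacity 13 + 4 = 17.
This cut is saturated, so no flow can exceed 17.

17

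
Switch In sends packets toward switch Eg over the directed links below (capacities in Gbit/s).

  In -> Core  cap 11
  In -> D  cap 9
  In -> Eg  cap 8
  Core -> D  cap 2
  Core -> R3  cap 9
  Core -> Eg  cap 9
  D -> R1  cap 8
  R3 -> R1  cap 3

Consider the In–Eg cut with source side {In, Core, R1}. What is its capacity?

Edges leaving {In, Core, R1}: In→D (9), In→Eg (8), Core→D (2), Core→R3 (9), Core→Eg (9).
Cut capacity = 9 + 8 + 2 + 9 + 9 = 37.

37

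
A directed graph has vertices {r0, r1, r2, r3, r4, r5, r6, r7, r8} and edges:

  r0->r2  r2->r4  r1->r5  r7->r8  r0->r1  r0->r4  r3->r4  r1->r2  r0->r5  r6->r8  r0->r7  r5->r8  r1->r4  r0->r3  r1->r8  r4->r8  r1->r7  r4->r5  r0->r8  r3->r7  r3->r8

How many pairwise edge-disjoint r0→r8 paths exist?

6

Assign every edge capacity 1; by Menger, the answer equals the max flow.
Path r0→r8 (+1); total 1.
Path r0→r1→r8 (+1); total 2.
Path r0→r3→r8 (+1); total 3.
Path r0→r4→r8 (+1); total 4.
Path r0→r5→r8 (+1); total 5.
Path r0→r7→r8 (+1); total 6.
No residual r0→r8 path; max flow = 6.
Certifying cut of size 6: {r0→r1, r0→r3, r0→r7, r0→r8, r4→r8, r5→r8}.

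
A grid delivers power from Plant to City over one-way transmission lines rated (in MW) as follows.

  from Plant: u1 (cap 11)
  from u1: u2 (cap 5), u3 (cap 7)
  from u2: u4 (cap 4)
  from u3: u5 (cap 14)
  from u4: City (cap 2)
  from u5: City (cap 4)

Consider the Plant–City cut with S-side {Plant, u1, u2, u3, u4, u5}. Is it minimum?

Yes — it is a minimum cut (capacity 6).

Given cut capacity: 2 + 4 = 6.
Augment Plant→u1→u2→u4→City: bottleneck 2, flow now 2.
Augment Plant→u1→u3→u5→City: bottleneck 4, flow now 6.
No augmenting path remains; maximum flow = 6.
Cut capacity 6 equals the max flow, so it is a minimum cut.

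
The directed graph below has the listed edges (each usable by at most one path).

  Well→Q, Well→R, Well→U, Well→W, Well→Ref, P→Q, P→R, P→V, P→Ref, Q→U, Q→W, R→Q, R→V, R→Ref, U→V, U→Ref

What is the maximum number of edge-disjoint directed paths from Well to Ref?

Assign every edge capacity 1; by Menger, the answer equals the max flow.
Path Well→Ref (+1); total 1.
Path Well→R→Ref (+1); total 2.
Path Well→U→Ref (+1); total 3.
No residual Well→Ref path; max flow = 3.
Certifying cut of size 3: {U→Ref, Well→R, Well→Ref}.

3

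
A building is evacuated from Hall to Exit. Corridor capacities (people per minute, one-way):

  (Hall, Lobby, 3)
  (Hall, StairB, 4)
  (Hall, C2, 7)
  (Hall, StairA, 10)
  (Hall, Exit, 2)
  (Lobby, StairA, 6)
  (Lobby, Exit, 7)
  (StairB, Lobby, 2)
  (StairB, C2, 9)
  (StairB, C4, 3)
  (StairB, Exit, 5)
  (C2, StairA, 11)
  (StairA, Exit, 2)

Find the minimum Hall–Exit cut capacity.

11

Augment Hall→Exit: bottleneck 2, flow now 2.
Augment Hall→Lobby→Exit: bottleneck 3, flow now 5.
Augment Hall→StairB→Exit: bottleneck 4, flow now 9.
Augment Hall→StairA→Exit: bottleneck 2, flow now 11.
No augmenting path remains; maximum flow = 11.
By max-flow min-cut, the minimum cut capacity equals the max flow.
In the residual graph, reachable from Hall: {Hall, C2, StairA}.
Min-cut edges: Hall→Lobby (3), Hall→StairB (4), Hall→Exit (2), StairA→Exit (2); capacity 3 + 4 + 2 + 2 = 11.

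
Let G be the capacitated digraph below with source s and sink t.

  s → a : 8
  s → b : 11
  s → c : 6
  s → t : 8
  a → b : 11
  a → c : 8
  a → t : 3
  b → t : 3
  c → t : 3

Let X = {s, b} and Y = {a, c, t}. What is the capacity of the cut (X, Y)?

25

Edges leaving {s, b}: s→a (8), s→c (6), s→t (8), b→t (3).
Cut capacity = 8 + 6 + 8 + 3 = 25.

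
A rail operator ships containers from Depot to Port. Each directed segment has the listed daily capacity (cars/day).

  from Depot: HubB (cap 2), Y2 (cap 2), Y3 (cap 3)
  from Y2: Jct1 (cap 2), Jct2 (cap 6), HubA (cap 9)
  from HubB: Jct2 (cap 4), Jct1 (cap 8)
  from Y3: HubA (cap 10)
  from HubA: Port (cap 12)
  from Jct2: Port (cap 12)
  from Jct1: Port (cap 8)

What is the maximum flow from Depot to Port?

Augment Depot→Y2→HubA→Port: bottleneck 2, flow now 2.
Augment Depot→HubB→Jct2→Port: bottleneck 2, flow now 4.
Augment Depot→Y3→HubA→Port: bottleneck 3, flow now 7.
No augmenting path remains; maximum flow = 7.
In the residual graph, reachable from Depot: {Depot}.
Min-cut edges: Depot→Y2 (2), Depot→HubB (2), Depot→Y3 (3); capacity 2 + 2 + 3 = 7.
This cut is saturated, so no flow can exceed 7.

7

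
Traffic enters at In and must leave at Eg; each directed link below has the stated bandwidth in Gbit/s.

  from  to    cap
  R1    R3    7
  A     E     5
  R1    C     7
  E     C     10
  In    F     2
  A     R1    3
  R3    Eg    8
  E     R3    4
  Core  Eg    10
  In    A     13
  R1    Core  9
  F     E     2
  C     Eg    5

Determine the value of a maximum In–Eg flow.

10

Augment In→F→E→C→Eg: bottleneck 2, flow now 2.
Augment In→A→R1→Core→Eg: bottleneck 3, flow now 5.
Augment In→A→E→C→Eg: bottleneck 3, flow now 8.
Augment In→A→E→R3→Eg: bottleneck 2, flow now 10.
No augmenting path remains; maximum flow = 10.
In the residual graph, reachable from In: {In, A}.
Min-cut edges: In→F (2), A→R1 (3), A→E (5); capacity 2 + 3 + 5 = 10.
This cut is saturated, so no flow can exceed 10.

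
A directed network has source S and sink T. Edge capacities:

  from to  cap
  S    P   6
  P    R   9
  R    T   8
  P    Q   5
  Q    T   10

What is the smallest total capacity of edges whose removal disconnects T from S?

Augment S→P→Q→T: bottleneck 5, flow now 5.
Augment S→P→R→T: bottleneck 1, flow now 6.
No augmenting path remains; maximum flow = 6.
By max-flow min-cut, the minimum cut capacity equals the max flow.
In the residual graph, reachable from S: {S}.
Min-cut edges: S→P (6); capacity 6 = 6.

6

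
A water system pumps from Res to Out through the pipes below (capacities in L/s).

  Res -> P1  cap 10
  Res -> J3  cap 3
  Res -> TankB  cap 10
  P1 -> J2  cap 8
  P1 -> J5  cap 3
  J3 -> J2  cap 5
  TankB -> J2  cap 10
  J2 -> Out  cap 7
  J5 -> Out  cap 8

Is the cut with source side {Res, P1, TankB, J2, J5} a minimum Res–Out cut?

Given cut capacity: 3 + 7 + 8 = 18.
Augment Res→P1→J2→Out: bottleneck 7, flow now 7.
Augment Res→P1→J5→Out: bottleneck 3, flow now 10.
No augmenting path remains; maximum flow = 10.
In the residual graph, reachable from Res: {Res, P1, J3, TankB, J2}.
Min-cut edges: P1→J5 (3), J2→Out (7); capacity 3 + 7 = 10.
Cut capacity 18 exceeds the max flow 10, so it is not minimum.

No — its capacity is 18, but the minimum cut has capacity 10.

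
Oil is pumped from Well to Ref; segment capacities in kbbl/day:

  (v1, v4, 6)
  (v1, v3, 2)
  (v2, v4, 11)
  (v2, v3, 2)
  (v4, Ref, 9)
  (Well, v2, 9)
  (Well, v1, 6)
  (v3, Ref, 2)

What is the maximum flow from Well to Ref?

Augment Well→v1→v3→Ref: bottleneck 2, flow now 2.
Augment Well→v1→v4→Ref: bottleneck 4, flow now 6.
Augment Well→v2→v4→Ref: bottleneck 5, flow now 11.
No augmenting path remains; maximum flow = 11.
In the residual graph, reachable from Well: {Well, v1, v2, v3, v4}.
Min-cut edges: v3→Ref (2), v4→Ref (9); capacity 2 + 9 = 11.
This cut is saturated, so no flow can exceed 11.

11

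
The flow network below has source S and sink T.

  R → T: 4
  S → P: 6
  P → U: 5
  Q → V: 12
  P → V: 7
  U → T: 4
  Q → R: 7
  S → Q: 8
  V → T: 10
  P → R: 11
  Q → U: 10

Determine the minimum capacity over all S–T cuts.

14

Augment S→P→R→T: bottleneck 4, flow now 4.
Augment S→P→U→T: bottleneck 2, flow now 6.
Augment S→Q→U→T: bottleneck 2, flow now 8.
Augment S→Q→V→T: bottleneck 6, flow now 14.
No augmenting path remains; maximum flow = 14.
By max-flow min-cut, the minimum cut capacity equals the max flow.
In the residual graph, reachable from S: {S}.
Min-cut edges: S→P (6), S→Q (8); capacity 6 + 8 = 14.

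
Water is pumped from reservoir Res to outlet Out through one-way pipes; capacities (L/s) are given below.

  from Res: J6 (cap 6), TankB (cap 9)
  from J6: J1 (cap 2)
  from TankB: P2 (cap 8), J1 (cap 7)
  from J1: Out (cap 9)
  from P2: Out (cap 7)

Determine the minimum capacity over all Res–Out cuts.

Augment Res→J6→J1→Out: bottleneck 2, flow now 2.
Augment Res→TankB→J1→Out: bottleneck 7, flow now 9.
Augment Res→TankB→P2→Out: bottleneck 2, flow now 11.
No augmenting path remains; maximum flow = 11.
By max-flow min-cut, the minimum cut capacity equals the max flow.
In the residual graph, reachable from Res: {Res, J6}.
Min-cut edges: Res→TankB (9), J6→J1 (2); capacity 9 + 2 = 11.

11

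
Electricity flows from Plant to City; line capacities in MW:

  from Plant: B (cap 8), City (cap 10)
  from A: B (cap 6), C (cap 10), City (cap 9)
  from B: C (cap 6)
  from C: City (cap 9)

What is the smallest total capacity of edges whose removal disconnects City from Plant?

16

Augment Plant→City: bottleneck 10, flow now 10.
Augment Plant→B→C→City: bottleneck 6, flow now 16.
No augmenting path remains; maximum flow = 16.
By max-flow min-cut, the minimum cut capacity equals the max flow.
In the residual graph, reachable from Plant: {Plant, B}.
Min-cut edges: Plant→City (10), B→C (6); capacity 10 + 6 = 16.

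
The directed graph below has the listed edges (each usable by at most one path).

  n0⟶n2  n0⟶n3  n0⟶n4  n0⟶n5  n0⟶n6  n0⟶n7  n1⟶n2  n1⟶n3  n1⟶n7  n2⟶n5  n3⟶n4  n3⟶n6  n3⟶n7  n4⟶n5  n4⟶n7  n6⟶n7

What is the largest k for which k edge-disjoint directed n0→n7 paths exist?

Assign every edge capacity 1; by Menger, the answer equals the max flow.
Path n0→n7 (+1); total 1.
Path n0→n3→n7 (+1); total 2.
Path n0→n4→n7 (+1); total 3.
Path n0→n6→n7 (+1); total 4.
No residual n0→n7 path; max flow = 4.
Certifying cut of size 4: {n0→n3, n0→n4, n0→n6, n0→n7}.

4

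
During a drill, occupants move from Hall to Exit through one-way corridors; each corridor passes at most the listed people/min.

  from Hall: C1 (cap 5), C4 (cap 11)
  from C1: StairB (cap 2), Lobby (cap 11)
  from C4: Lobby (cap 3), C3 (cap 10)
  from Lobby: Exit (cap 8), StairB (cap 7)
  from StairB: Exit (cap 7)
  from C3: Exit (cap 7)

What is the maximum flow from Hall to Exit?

15

Augment Hall→C1→Lobby→Exit: bottleneck 5, flow now 5.
Augment Hall→C4→Lobby→Exit: bottleneck 3, flow now 8.
Augment Hall→C4→C3→Exit: bottleneck 7, flow now 15.
No augmenting path remains; maximum flow = 15.
In the residual graph, reachable from Hall: {Hall, C4, C3}.
Min-cut edges: Hall→C1 (5), C4→Lobby (3), C3→Exit (7); capacity 5 + 3 + 7 = 15.
This cut is saturated, so no flow can exceed 15.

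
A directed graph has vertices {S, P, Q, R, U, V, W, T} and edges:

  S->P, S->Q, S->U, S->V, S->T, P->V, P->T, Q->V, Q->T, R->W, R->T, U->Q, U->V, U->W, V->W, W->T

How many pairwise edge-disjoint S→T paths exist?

4

Assign every edge capacity 1; by Menger, the answer equals the max flow.
Path S→T (+1); total 1.
Path S→P→T (+1); total 2.
Path S→Q→T (+1); total 3.
Path S→U→W→T (+1); total 4.
No residual S→T path; max flow = 4.
Certifying cut of size 4: {Q→T, S→P, S→T, W→T}.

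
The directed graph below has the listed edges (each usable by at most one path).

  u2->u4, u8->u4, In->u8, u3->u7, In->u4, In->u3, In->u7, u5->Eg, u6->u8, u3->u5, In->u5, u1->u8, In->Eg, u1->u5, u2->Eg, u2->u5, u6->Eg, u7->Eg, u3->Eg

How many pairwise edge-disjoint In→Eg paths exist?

4

Assign every edge capacity 1; by Menger, the answer equals the max flow.
Path In→Eg (+1); total 1.
Path In→u3→Eg (+1); total 2.
Path In→u5→Eg (+1); total 3.
Path In→u7→Eg (+1); total 4.
No residual In→Eg path; max flow = 4.
Certifying cut of size 4: {In→Eg, In→u3, In→u5, In→u7}.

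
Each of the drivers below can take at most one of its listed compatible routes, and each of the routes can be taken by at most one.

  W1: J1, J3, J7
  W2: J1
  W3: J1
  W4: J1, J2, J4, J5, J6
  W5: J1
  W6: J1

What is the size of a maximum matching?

Unit-capacity flow: source→left, listed edges, right→sink; max matching = max flow.
Augmenting path W1→J1 (+1); matched 1.
Augmenting path W4→J2 (+1); matched 2.
Augmenting path W2→J1→W1→J3 (+1); matched 3.
No augmenting path remains; maximum matching = 3.
König certificate: {W1, W4, J1} is a vertex cover of size 3 (every listed pair touches it), so no matching can be larger.

3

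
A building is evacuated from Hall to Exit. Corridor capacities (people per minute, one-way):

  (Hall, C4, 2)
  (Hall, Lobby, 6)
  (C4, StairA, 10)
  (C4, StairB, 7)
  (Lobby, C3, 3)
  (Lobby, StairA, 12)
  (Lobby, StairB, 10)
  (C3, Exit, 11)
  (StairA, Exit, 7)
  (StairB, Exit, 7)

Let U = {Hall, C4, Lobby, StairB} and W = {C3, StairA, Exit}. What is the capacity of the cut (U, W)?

32

Edges leaving {Hall, C4, Lobby, StairB}: C4→StairA (10), Lobby→C3 (3), Lobby→StairA (12), StairB→Exit (7).
Cut capacity = 10 + 3 + 12 + 7 = 32.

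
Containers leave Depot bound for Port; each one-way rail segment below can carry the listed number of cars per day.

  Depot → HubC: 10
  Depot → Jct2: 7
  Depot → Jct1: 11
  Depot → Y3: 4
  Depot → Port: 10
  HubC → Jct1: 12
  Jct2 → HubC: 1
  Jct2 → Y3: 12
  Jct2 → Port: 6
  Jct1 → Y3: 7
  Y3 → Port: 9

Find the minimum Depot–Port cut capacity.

25

Augment Depot→Port: bottleneck 10, flow now 10.
Augment Depot→Jct2→Port: bottleneck 6, flow now 16.
Augment Depot→Y3→Port: bottleneck 4, flow now 20.
Augment Depot→Jct2→Y3→Port: bottleneck 1, flow now 21.
Augment Depot→Jct1→Y3→Port: bottleneck 4, flow now 25.
No augmenting path remains; maximum flow = 25.
By max-flow min-cut, the minimum cut capacity equals the max flow.
In the residual graph, reachable from Depot: {Depot, HubC, Jct2, Jct1, Y3}.
Min-cut edges: Depot→Port (10), Jct2→Port (6), Y3→Port (9); capacity 10 + 6 + 9 = 25.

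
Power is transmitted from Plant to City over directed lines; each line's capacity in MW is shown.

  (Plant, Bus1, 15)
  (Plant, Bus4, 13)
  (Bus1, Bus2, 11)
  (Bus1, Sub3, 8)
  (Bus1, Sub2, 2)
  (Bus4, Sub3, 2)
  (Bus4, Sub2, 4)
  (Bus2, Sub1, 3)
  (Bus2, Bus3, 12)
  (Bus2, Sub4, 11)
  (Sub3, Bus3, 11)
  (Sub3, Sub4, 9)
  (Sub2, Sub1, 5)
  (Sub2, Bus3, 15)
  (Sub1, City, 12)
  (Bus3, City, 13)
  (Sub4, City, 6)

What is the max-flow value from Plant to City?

21

Augment Plant→Bus1→Bus2→Sub1→City: bottleneck 3, flow now 3.
Augment Plant→Bus1→Bus2→Bus3→City: bottleneck 8, flow now 11.
Augment Plant→Bus1→Sub3→Bus3→City: bottleneck 4, flow now 15.
Augment Plant→Bus4→Sub3→Bus3→City: bottleneck 1, flow now 16.
Augment Plant→Bus4→Sub3→Sub4→City: bottleneck 1, flow now 17.
Augment Plant→Bus4→Sub2→Sub1→City: bottleneck 4, flow now 21.
No augmenting path remains; maximum flow = 21.
In the residual graph, reachable from Plant: {Plant, Bus4}.
Min-cut edges: Plant→Bus1 (15), Bus4→Sub3 (2), Bus4→Sub2 (4); capacity 15 + 2 + 4 = 21.
This cut is saturated, so no flow can exceed 21.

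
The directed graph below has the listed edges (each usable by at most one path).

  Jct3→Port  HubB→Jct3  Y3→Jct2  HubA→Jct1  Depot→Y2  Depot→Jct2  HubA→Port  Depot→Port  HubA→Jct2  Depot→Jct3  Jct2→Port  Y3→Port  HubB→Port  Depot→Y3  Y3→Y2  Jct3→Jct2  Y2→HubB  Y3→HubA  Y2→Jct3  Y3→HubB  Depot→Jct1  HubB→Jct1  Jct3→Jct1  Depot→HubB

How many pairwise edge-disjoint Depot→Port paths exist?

Assign every edge capacity 1; by Menger, the answer equals the max flow.
Path Depot→Port (+1); total 1.
Path Depot→Y3→Port (+1); total 2.
Path Depot→HubB→Port (+1); total 3.
Path Depot→Jct3→Port (+1); total 4.
Path Depot→Jct2→Port (+1); total 5.
No residual Depot→Port path; max flow = 5.
Certifying cut of size 5: {Depot→Port, Depot→Y3, HubB→Port, Jct2→Port, Jct3→Port}.

5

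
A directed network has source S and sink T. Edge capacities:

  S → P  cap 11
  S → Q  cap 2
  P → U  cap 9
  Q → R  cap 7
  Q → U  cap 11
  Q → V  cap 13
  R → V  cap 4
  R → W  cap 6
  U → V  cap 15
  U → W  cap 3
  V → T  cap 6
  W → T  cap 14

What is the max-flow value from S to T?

Augment S→Q→V→T: bottleneck 2, flow now 2.
Augment S→P→U→V→T: bottleneck 4, flow now 6.
Augment S→P→U→W→T: bottleneck 3, flow now 9.
Augment S→P→U→V→Q→R→W→T: bottleneck 2, flow now 11. (uses reverse residual edge)
No augmenting path remains; maximum flow = 11.
In the residual graph, reachable from S: {S, P}.
Min-cut edges: S→Q (2), P→U (9); capacity 2 + 9 = 11.
This cut is saturated, so no flow can exceed 11.

11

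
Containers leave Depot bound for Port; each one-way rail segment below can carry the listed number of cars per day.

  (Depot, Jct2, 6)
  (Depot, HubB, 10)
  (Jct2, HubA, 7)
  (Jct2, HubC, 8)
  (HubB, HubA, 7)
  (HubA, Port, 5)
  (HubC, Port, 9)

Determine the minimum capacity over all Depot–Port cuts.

11

Augment Depot→Jct2→HubA→Port: bottleneck 5, flow now 5.
Augment Depot→Jct2→HubC→Port: bottleneck 1, flow now 6.
Augment Depot→HubB→HubA→Jct2→HubC→Port: bottleneck 5, flow now 11. (uses reverse residual edge)
No augmenting path remains; maximum flow = 11.
By max-flow min-cut, the minimum cut capacity equals the max flow.
In the residual graph, reachable from Depot: {Depot, HubB, HubA}.
Min-cut edges: Depot→Jct2 (6), HubA→Port (5); capacity 6 + 5 = 11.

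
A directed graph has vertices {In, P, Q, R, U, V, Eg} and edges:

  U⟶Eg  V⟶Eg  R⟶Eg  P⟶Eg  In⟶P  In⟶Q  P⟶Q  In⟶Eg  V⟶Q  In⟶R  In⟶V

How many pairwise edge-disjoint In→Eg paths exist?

Assign every edge capacity 1; by Menger, the answer equals the max flow.
Path In→Eg (+1); total 1.
Path In→P→Eg (+1); total 2.
Path In→R→Eg (+1); total 3.
Path In→V→Eg (+1); total 4.
No residual In→Eg path; max flow = 4.
Certifying cut of size 4: {In→Eg, In→P, In→R, In→V}.

4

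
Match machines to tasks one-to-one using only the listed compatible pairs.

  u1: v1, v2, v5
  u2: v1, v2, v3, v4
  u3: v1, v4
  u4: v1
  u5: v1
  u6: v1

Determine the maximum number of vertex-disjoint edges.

Unit-capacity flow: source→left, listed edges, right→sink; max matching = max flow.
Augmenting path u1→v1 (+1); matched 1.
Augmenting path u2→v2 (+1); matched 2.
Augmenting path u3→v4 (+1); matched 3.
Augmenting path u4→v1→u1→v5 (+1); matched 4.
No augmenting path remains; maximum matching = 4.
König certificate: {u1, u2, u3, v1} is a vertex cover of size 4 (every listed pair touches it), so no matching can be larger.

4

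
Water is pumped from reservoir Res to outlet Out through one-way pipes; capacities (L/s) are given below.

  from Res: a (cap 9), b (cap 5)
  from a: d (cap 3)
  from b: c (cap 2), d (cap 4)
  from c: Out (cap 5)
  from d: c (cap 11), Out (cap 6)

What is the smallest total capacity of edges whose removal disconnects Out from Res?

Augment Res→a→d→Out: bottleneck 3, flow now 3.
Augment Res→b→c→Out: bottleneck 2, flow now 5.
Augment Res→b→d→Out: bottleneck 3, flow now 8.
No augmenting path remains; maximum flow = 8.
By max-flow min-cut, the minimum cut capacity equals the max flow.
In the residual graph, reachable from Res: {Res, a}.
Min-cut edges: Res→b (5), a→d (3); capacity 5 + 3 = 8.

8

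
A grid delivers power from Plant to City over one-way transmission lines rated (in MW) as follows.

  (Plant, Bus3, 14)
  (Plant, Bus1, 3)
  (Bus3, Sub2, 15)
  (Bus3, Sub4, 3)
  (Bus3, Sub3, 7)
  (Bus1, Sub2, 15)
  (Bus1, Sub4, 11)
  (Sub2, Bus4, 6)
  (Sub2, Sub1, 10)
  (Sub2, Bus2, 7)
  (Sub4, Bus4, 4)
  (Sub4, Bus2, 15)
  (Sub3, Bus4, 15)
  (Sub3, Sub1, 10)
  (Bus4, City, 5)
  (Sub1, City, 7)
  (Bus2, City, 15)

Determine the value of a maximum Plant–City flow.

Augment Plant→Bus3→Sub2→Bus4→City: bottleneck 5, flow now 5.
Augment Plant→Bus3→Sub2→Sub1→City: bottleneck 7, flow now 12.
Augment Plant→Bus3→Sub2→Bus2→City: bottleneck 2, flow now 14.
Augment Plant→Bus1→Sub2→Bus2→City: bottleneck 3, flow now 17.
No augmenting path remains; maximum flow = 17.
In the residual graph, reachable from Plant: {Plant}.
Min-cut edges: Plant→Bus3 (14), Plant→Bus1 (3); capacity 14 + 3 = 17.
This cut is saturated, so no flow can exceed 17.

17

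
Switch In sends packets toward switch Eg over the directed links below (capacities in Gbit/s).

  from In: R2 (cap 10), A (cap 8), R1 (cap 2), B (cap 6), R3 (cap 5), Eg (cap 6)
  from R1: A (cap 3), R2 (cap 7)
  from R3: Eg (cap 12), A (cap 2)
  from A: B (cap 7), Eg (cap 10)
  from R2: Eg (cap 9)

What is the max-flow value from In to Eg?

Augment In→Eg: bottleneck 6, flow now 6.
Augment In→R3→Eg: bottleneck 5, flow now 11.
Augment In→A→Eg: bottleneck 8, flow now 19.
Augment In→R2→Eg: bottleneck 9, flow now 28.
Augment In→R1→A→Eg: bottleneck 2, flow now 30.
No augmenting path remains; maximum flow = 30.
In the residual graph, reachable from In: {In, R2, B}.
Min-cut edges: In→R1 (2), In→R3 (5), In→A (8), In→Eg (6), R2→Eg (9); capacity 2 + 5 + 8 + 6 + 9 = 30.
This cut is saturated, so no flow can exceed 30.

30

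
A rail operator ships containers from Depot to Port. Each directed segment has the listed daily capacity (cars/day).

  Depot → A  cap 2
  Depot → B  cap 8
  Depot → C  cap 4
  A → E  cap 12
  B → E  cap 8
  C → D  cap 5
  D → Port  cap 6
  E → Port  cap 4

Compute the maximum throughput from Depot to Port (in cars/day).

8

Augment Depot→A→E→Port: bottleneck 2, flow now 2.
Augment Depot→B→E→Port: bottleneck 2, flow now 4.
Augment Depot→C→D→Port: bottleneck 4, flow now 8.
No augmenting path remains; maximum flow = 8.
In the residual graph, reachable from Depot: {Depot, A, B, E}.
Min-cut edges: Depot→C (4), E→Port (4); capacity 4 + 4 = 8.
This cut is saturated, so no flow can exceed 8.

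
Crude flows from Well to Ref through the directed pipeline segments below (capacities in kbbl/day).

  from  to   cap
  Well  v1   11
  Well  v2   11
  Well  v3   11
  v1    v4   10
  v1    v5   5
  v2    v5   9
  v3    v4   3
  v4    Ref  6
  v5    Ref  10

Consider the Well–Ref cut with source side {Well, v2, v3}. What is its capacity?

23

Edges leaving {Well, v2, v3}: Well→v1 (11), v2→v5 (9), v3→v4 (3).
Cut capacity = 11 + 9 + 3 = 23.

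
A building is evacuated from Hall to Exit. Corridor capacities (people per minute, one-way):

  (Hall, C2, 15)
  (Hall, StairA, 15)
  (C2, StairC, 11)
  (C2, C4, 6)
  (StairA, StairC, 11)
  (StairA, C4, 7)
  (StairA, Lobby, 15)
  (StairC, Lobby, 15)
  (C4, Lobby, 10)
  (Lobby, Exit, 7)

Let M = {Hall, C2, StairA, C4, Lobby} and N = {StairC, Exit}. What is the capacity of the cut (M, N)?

29

Edges leaving {Hall, C2, StairA, C4, Lobby}: C2→StairC (11), StairA→StairC (11), Lobby→Exit (7).
Cut capacity = 11 + 11 + 7 = 29.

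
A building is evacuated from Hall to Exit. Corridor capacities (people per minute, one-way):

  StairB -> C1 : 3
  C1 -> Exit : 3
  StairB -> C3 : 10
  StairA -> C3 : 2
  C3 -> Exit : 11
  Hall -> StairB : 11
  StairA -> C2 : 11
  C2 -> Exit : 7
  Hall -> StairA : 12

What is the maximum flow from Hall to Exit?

Augment Hall→StairA→C2→Exit: bottleneck 7, flow now 7.
Augment Hall→StairA→C3→Exit: bottleneck 2, flow now 9.
Augment Hall→StairB→C3→Exit: bottleneck 9, flow now 18.
Augment Hall→StairB→C1→Exit: bottleneck 2, flow now 20.
No augmenting path remains; maximum flow = 20.
In the residual graph, reachable from Hall: {Hall, StairA, C2}.
Min-cut edges: Hall→StairB (11), StairA→C3 (2), C2→Exit (7); capacity 11 + 2 + 7 = 20.
This cut is saturated, so no flow can exceed 20.

20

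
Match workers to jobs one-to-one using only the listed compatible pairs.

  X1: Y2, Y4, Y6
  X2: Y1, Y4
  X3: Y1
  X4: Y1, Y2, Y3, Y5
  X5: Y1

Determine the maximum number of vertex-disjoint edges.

Unit-capacity flow: source→left, listed edges, right→sink; max matching = max flow.
Augmenting path X1→Y2 (+1); matched 1.
Augmenting path X2→Y1 (+1); matched 2.
Augmenting path X4→Y3 (+1); matched 3.
Augmenting path X3→Y1→X2→Y4 (+1); matched 4.
No augmenting path remains; maximum matching = 4.
König certificate: {X1, X2, X4, Y1} is a vertex cover of size 4 (every listed pair touches it), so no matching can be larger.

4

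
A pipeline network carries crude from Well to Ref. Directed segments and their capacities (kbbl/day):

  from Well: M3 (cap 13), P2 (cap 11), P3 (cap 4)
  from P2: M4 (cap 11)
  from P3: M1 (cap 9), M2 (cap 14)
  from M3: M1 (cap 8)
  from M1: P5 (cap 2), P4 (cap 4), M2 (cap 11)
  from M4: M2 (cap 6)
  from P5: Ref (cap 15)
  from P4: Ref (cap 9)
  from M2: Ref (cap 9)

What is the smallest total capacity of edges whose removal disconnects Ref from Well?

15

Augment Well→P3→M2→Ref: bottleneck 4, flow now 4.
Augment Well→P2→M4→M2→Ref: bottleneck 5, flow now 9.
Augment Well→M3→M1→P5→Ref: bottleneck 2, flow now 11.
Augment Well→M3→M1→P4→Ref: bottleneck 4, flow now 15.
No augmenting path remains; maximum flow = 15.
By max-flow min-cut, the minimum cut capacity equals the max flow.
In the residual graph, reachable from Well: {Well, P2, P3, M3, M1, M4, M2}.
Min-cut edges: M1→P5 (2), M1→P4 (4), M2→Ref (9); capacity 2 + 4 + 9 = 15.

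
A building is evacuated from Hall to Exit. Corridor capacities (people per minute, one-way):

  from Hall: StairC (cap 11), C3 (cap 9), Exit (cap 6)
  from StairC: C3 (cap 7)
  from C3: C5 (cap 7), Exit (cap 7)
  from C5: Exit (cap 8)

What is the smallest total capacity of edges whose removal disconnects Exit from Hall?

20

Augment Hall→Exit: bottleneck 6, flow now 6.
Augment Hall→C3→Exit: bottleneck 7, flow now 13.
Augment Hall→C3→C5→Exit: bottleneck 2, flow now 15.
Augment Hall→StairC→C3→C5→Exit: bottleneck 5, flow now 20.
No augmenting path remains; maximum flow = 20.
By max-flow min-cut, the minimum cut capacity equals the max flow.
In the residual graph, reachable from Hall: {Hall, StairC, C3}.
Min-cut edges: Hall→Exit (6), C3→C5 (7), C3→Exit (7); capacity 6 + 7 + 7 = 20.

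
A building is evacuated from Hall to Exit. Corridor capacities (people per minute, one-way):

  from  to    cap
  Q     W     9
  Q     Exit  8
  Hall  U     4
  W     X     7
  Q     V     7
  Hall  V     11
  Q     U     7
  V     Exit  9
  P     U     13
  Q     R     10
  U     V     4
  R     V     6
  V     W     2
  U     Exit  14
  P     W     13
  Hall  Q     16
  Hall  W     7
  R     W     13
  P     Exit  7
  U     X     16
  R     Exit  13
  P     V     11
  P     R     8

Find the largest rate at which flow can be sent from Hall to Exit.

29

Augment Hall→Q→Exit: bottleneck 8, flow now 8.
Augment Hall→U→Exit: bottleneck 4, flow now 12.
Augment Hall→V→Exit: bottleneck 9, flow now 21.
Augment Hall→Q→R→Exit: bottleneck 8, flow now 29.
No augmenting path remains; maximum flow = 29.
In the residual graph, reachable from Hall: {Hall, V, W, X}.
Min-cut edges: Hall→Q (16), Hall→U (4), V→Exit (9); capacity 16 + 4 + 9 = 29.
This cut is saturated, so no flow can exceed 29.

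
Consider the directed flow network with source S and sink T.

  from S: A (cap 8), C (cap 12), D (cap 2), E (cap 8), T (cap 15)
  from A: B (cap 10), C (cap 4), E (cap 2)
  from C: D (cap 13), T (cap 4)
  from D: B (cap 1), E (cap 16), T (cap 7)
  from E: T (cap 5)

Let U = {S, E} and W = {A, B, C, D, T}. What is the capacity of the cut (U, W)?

42

Edges leaving {S, E}: S→A (8), S→C (12), S→D (2), S→T (15), E→T (5).
Cut capacity = 8 + 12 + 2 + 15 + 5 = 42.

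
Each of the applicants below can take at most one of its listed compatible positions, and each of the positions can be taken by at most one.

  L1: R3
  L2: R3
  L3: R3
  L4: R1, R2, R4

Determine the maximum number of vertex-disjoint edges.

Unit-capacity flow: source→left, listed edges, right→sink; max matching = max flow.
Augmenting path L1→R3 (+1); matched 1.
Augmenting path L4→R1 (+1); matched 2.
No augmenting path remains; maximum matching = 2.
König certificate: {L4, R3} is a vertex cover of size 2 (every listed pair touches it), so no matching can be larger.

2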